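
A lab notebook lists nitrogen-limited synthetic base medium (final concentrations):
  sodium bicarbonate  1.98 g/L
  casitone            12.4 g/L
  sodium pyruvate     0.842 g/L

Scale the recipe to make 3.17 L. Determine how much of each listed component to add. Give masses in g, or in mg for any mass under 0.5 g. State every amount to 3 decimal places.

sodium bicarbonate 6.277 g; casitone 39.308 g; sodium pyruvate 2.669 g

Scale factor relative to 1 L: 3.17.
sodium bicarbonate: 1.98 g/L × 3.17 L = 6.277 g
casitone: 12.4 g/L × 3.17 L = 39.308 g
sodium pyruvate: 0.842 g/L × 3.17 L = 2.669 g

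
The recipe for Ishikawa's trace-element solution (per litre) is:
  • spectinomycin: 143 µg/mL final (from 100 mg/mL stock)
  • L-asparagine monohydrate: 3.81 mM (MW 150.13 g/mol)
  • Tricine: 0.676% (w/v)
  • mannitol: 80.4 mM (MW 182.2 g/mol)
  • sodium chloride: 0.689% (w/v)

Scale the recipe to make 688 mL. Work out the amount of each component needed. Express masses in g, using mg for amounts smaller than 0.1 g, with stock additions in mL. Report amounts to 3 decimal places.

Scale factor relative to 1 L: 0.688.
spectinomycin: dilute stock: 143 µg/mL × 688 mL ÷ 100000 µg/mL = 0.984 mL
L-asparagine monohydrate: 3.81 mmol/L × 150.13 g/mol × 0.688 L ÷ 1000 = 0.394 g
Tricine: 0.676 g per 100 mL × 688 mL ÷ 100 = 4.651 g
mannitol: 80.4 mmol/L × 182.2 g/mol × 0.688 L ÷ 1000 = 10.078 g
sodium chloride: 0.689 g per 100 mL × 688 mL ÷ 100 = 4.740 g

spectinomycin 0.984 mL; L-asparagine monohydrate 0.394 g; Tricine 4.651 g; mannitol 10.078 g; sodium chloride 4.740 g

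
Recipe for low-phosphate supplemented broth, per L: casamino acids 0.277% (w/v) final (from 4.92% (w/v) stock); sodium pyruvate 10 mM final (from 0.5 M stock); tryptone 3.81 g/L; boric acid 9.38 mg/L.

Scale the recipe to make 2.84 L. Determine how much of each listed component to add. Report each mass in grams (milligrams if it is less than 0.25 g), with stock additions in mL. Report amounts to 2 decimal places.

Scale factor relative to 1 L: 2.84.
casamino acids: C1V1 = C2V2 → 0.277% ÷ 4.92% × 2840 mL = 159.89 mL
sodium pyruvate: C1V1 = C2V2 → 10 mM × 2840 mL ÷ 500 mM = 56.80 mL
tryptone: 3.81 g/L × 2.84 L = 10.82 g
boric acid: 9.38 mg/L × 2.84 L = 26.64 mg

casamino acids 159.89 mL; sodium pyruvate 56.80 mL; tryptone 10.82 g; boric acid 26.64 mg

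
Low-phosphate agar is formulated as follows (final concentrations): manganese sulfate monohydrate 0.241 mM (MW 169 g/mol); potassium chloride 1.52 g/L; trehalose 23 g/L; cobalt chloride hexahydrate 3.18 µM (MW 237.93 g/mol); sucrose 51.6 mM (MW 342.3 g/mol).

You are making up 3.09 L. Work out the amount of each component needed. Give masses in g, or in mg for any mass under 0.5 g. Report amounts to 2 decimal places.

manganese sulfate monohydrate 125.85 mg; potassium chloride 4.70 g; trehalose 71.07 g; cobalt chloride hexahydrate 2.34 mg; sucrose 54.58 g

Scale factor relative to 1 L: 3.09.
manganese sulfate monohydrate: 0.241 mmol/L × 169 mg/mmol × 3.09 L = 125.85 mg
potassium chloride: 1.52 g/L × 3.09 L = 4.70 g
trehalose: 23 g/L × 3.09 L = 71.07 g
cobalt chloride hexahydrate: 3.18 µmol/L × 237.93 g/mol × 3.09 L ÷ 1000 = 2.34 mg
sucrose: 51.6 mmol/L × 342.3 g/mol × 3.09 L ÷ 1000 = 54.58 g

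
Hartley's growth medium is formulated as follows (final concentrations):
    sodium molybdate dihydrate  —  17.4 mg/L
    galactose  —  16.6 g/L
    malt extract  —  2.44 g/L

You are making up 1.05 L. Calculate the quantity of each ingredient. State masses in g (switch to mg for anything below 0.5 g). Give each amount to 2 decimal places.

sodium molybdate dihydrate 18.27 mg; galactose 17.43 g; malt extract 2.56 g

Scale factor relative to 1 L: 1.05.
sodium molybdate dihydrate: 17.4 mg/L × 1.05 L = 18.27 mg
galactose: 16.6 g/L × 1.05 L = 17.43 g
malt extract: 2.44 g/L × 1.05 L = 2.56 g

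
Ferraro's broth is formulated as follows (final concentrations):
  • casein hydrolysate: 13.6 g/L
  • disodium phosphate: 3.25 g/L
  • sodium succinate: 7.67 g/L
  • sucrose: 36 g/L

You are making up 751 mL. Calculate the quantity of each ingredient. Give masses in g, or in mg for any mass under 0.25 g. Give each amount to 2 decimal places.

casein hydrolysate 10.21 g; disodium phosphate 2.44 g; sodium succinate 5.76 g; sucrose 27.04 g

Scale factor relative to 1 L: 0.751.
casein hydrolysate: 13.6 g/L × 0.751 L = 10.21 g
disodium phosphate: 3.25 g/L × 0.751 L = 2.44 g
sodium succinate: 7.67 g/L × 0.751 L = 5.76 g
sucrose: 36 g/L × 0.751 L = 27.04 g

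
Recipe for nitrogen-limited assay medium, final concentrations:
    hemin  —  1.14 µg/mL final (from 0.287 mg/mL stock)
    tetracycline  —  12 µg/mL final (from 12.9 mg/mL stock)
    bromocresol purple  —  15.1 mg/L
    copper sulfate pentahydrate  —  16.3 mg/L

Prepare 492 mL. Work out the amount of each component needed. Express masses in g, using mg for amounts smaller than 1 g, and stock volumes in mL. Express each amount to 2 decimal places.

hemin 1.95 mL; tetracycline 0.46 mL; bromocresol purple 7.43 mg; copper sulfate pentahydrate 8.02 mg

Working volume: 492 mL = 0.492 L.
hemin: C1V1 = C2V2 → 1.14 µg/mL × 492 mL ÷ 287 µg/mL = 1.95 mL
tetracycline: C1V1 = C2V2 → 12 µg/mL × 492 mL ÷ 12900 µg/mL = 0.46 mL
bromocresol purple: 15.1 mg/L × 0.492 L = 7.43 mg
copper sulfate pentahydrate: 16.3 mg/L × 0.492 L = 8.02 mg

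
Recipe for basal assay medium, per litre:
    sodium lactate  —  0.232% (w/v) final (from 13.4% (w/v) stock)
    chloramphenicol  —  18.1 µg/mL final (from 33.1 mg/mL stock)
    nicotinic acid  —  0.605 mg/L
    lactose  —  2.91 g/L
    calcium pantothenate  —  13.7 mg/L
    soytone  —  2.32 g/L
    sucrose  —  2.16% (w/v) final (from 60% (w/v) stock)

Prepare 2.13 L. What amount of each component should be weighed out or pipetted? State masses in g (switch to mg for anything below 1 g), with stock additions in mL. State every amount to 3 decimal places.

sodium lactate 36.878 mL; chloramphenicol 1.165 mL; nicotinic acid 1.289 mg; lactose 6.198 g; calcium pantothenate 29.181 mg; soytone 4.942 g; sucrose 76.680 mL

Working volume: 2.13 L.
sodium lactate: V = C2·V2/C1 = 0.232% ÷ 13.4% × 2130 mL = 36.878 mL
chloramphenicol: C1V1 = C2V2 → 18.1 µg/mL × 2130 mL ÷ 33100 µg/mL = 1.165 mL
nicotinic acid: 0.605 mg/L × 2.13 L = 1.289 mg
lactose: 2.91 g/L × 2.13 L = 6.198 g
calcium pantothenate: 13.7 mg/L × 2.13 L = 29.181 mg
soytone: 2.32 g/L × 2.13 L = 4.942 g
sucrose: V = C2·V2/C1 = 2.16% ÷ 60% × 2130 mL = 76.680 mL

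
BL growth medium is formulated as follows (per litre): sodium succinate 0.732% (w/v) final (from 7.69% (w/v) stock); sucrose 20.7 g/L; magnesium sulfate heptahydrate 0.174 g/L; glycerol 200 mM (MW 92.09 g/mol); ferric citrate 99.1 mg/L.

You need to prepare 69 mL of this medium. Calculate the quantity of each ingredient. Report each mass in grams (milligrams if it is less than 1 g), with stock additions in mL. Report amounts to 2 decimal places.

Target volume = 69 mL = 0.069 L.
sodium succinate: V = C2·V2/C1 = 0.732% ÷ 7.69% × 69 mL = 6.57 mL
sucrose: 20.7 g/L × 0.069 L = 1.43 g
magnesium sulfate heptahydrate: 0.174 g/L × 0.069 L = 0.012006 g = 12.01 mg
glycerol: 200 mmol/L × 92.09 g/mol × 0.069 L ÷ 1000 = 1.27 g
ferric citrate: 99.1 mg/L × 0.069 L = 6.84 mg

sodium succinate 6.57 mL; sucrose 1.43 g; magnesium sulfate heptahydrate 12.01 mg; glycerol 1.27 g; ferric citrate 6.84 mg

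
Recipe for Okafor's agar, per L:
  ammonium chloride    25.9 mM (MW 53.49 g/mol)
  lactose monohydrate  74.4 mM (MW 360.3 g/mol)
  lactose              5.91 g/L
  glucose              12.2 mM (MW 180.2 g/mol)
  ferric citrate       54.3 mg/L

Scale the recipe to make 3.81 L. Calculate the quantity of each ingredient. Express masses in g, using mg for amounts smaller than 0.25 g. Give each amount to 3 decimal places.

ammonium chloride 5.278 g; lactose monohydrate 102.132 g; lactose 22.517 g; glucose 8.376 g; ferric citrate 206.883 mg

Scale factor relative to 1 L: 3.81.
ammonium chloride: 25.9 mmol/L × 53.49 g/mol × 3.81 L ÷ 1000 = 5.278 g
lactose monohydrate: 74.4 mmol/L × 360.3 g/mol × 3.81 L ÷ 1000 = 102.132 g
lactose: 5.91 g/L × 3.81 L = 22.517 g
glucose: 12.2 mmol/L × 180.2 g/mol × 3.81 L ÷ 1000 = 8.376 g
ferric citrate: 54.3 mg/L × 3.81 L = 206.883 mg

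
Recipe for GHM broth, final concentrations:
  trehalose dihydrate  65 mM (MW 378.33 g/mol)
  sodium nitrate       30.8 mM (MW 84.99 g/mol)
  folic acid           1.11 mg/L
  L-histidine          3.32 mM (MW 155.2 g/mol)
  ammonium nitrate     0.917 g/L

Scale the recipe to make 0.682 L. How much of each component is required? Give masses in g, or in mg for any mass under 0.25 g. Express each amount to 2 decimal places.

trehalose dihydrate 16.77 g; sodium nitrate 1.79 g; folic acid 0.76 mg; L-histidine 0.35 g; ammonium nitrate 0.63 g

Working volume: 0.682 L.
trehalose dihydrate: 65 mmol/L × 378.33 g/mol × 0.682 L ÷ 1000 = 16.77 g
sodium nitrate: 30.8 mmol/L × 84.99 g/mol × 0.682 L ÷ 1000 = 1.79 g
folic acid: 1.11 mg/L × 0.682 L = 0.76 mg
L-histidine: 3.32 mmol/L × 155.2 g/mol × 0.682 L ÷ 1000 = 0.35 g
ammonium nitrate: 0.917 g/L × 0.682 L = 0.63 g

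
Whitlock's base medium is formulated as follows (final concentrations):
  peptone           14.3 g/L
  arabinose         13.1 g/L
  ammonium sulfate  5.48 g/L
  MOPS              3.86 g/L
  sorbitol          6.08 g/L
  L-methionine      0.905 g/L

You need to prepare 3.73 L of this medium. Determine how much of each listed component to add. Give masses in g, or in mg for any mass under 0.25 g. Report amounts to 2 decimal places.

Working volume: 3.73 L.
peptone: 14.3 g/L × 3.73 L = 53.34 g
arabinose: 13.1 g/L × 3.73 L = 48.86 g
ammonium sulfate: 5.48 g/L × 3.73 L = 20.44 g
MOPS: 3.86 g/L × 3.73 L = 14.40 g
sorbitol: 6.08 g/L × 3.73 L = 22.68 g
L-methionine: 0.905 g/L × 3.73 L = 3.38 g

peptone 53.34 g; arabinose 48.86 g; ammonium sulfate 20.44 g; MOPS 14.40 g; sorbitol 22.68 g; L-methionine 3.38 g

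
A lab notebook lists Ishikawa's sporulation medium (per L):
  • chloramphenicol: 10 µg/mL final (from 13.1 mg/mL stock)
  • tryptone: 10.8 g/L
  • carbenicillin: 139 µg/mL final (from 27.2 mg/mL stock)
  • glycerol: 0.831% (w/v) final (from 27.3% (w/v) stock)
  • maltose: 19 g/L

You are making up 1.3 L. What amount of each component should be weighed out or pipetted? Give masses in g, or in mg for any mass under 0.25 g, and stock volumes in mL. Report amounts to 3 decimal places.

chloramphenicol 0.992 mL; tryptone 14.040 g; carbenicillin 6.643 mL; glycerol 39.571 mL; maltose 24.700 g

Working volume: 1.3 L.
chloramphenicol: dilute stock: 10 µg/mL × 1300 mL ÷ 13100 µg/mL = 0.992 mL
tryptone: 10.8 g/L × 1.3 L = 14.040 g
carbenicillin: C1V1 = C2V2 → 139 µg/mL × 1300 mL ÷ 27200 µg/mL = 6.643 mL
glycerol: dilute stock: 0.831% ÷ 27.3% × 1300 mL = 39.571 mL
maltose: 19 g/L × 1.3 L = 24.700 g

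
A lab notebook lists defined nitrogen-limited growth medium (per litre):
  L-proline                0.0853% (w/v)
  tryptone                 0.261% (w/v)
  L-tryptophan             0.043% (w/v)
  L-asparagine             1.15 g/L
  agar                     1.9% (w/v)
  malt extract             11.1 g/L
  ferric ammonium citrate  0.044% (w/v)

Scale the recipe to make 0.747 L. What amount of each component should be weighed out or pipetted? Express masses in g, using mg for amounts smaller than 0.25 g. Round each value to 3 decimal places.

L-proline 0.637 g; tryptone 1.950 g; L-tryptophan 0.321 g; L-asparagine 0.859 g; agar 14.193 g; malt extract 8.292 g; ferric ammonium citrate 0.329 g

Scale factor relative to 1 L: 0.747.
L-proline: 0.0853 g per 100 mL × 747 mL ÷ 100 = 0.637 g
tryptone: 0.261% w/v = 2.61 g/L → 2.61 × 0.747 L = 1.950 g
L-tryptophan: 0.043% w/v = 0.43 g/L → 0.43 × 0.747 L = 0.321 g
L-asparagine: 1.15 g/L × 0.747 L = 0.859 g
agar: 1.9% w/v = 19 g/L → 19 × 0.747 L = 14.193 g
malt extract: 11.1 g/L × 0.747 L = 8.292 g
ferric ammonium citrate: 0.044 g per 100 mL × 747 mL ÷ 100 = 0.329 g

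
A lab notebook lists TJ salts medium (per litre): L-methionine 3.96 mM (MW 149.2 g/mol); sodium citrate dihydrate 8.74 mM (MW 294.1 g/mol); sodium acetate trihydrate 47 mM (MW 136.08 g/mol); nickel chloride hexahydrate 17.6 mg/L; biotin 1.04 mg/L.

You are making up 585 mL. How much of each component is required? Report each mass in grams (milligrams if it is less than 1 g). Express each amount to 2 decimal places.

Working volume: 585 mL = 0.585 L.
L-methionine: 3.96 mmol/L × 149.2 mg/mmol × 0.585 L = 345.64 mg
sodium citrate dihydrate: 8.74 mmol/L × 294.1 g/mol × 0.585 L ÷ 1000 = 1.50 g
sodium acetate trihydrate: 47 mmol/L × 136.08 g/mol × 0.585 L ÷ 1000 = 3.74 g
nickel chloride hexahydrate: 17.6 mg/L × 0.585 L = 10.30 mg
biotin: 1.04 mg/L × 0.585 L = 0.61 mg

L-methionine 345.64 mg; sodium citrate dihydrate 1.50 g; sodium acetate trihydrate 3.74 g; nickel chloride hexahydrate 10.30 mg; biotin 0.61 mg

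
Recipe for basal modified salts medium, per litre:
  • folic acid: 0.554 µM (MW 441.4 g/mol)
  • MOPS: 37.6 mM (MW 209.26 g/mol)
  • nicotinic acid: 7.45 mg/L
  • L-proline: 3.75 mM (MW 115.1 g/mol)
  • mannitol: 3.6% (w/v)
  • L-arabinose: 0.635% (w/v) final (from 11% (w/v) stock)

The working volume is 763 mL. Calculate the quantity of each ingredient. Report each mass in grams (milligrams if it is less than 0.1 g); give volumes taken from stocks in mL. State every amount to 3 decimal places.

Working volume: 763 mL = 0.763 L.
folic acid: 0.554 µmol/L × 441.4 g/mol × 0.763 L ÷ 1000 = 0.187 mg
MOPS: 37.6 mmol/L × 209.26 g/mol × 0.763 L ÷ 1000 = 6.003 g
nicotinic acid: 7.45 mg/L × 0.763 L = 5.684 mg
L-proline: 3.75 mmol/L × 115.1 g/mol × 0.763 L ÷ 1000 = 0.329 g
mannitol: 3.6% w/v = 36 g/L → 36 × 0.763 L = 27.468 g
L-arabinose: dilute stock: 0.635% ÷ 11% × 763 mL = 44.046 mL

folic acid 0.187 mg; MOPS 6.003 g; nicotinic acid 5.684 mg; L-proline 0.329 g; mannitol 27.468 g; L-arabinose 44.046 mL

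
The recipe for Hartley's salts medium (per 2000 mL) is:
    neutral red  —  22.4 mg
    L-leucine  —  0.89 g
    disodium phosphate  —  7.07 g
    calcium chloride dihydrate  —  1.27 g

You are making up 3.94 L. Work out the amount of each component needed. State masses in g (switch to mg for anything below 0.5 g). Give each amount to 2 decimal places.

neutral red 44.13 mg; L-leucine 1.75 g; disodium phosphate 13.93 g; calcium chloride dihydrate 2.50 g

Ratio of target to recipe volume: 3940 / 2000 = 1.97.
neutral red: 22.4 mg × (3940 mL / 2000 mL) = 44.13 mg
L-leucine: 0.89 g × (3940 mL / 2000 mL) = 1.75 g
disodium phosphate: 7.07 g × (3940 mL / 2000 mL) = 13.93 g
calcium chloride dihydrate: 1.27 g × (3940 mL / 2000 mL) = 2.50 g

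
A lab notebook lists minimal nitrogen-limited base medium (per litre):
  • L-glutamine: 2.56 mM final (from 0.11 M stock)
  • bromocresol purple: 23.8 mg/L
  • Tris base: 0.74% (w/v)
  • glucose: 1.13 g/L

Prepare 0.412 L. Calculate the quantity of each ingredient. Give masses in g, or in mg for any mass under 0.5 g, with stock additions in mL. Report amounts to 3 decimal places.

Working volume: 0.412 L.
L-glutamine: V = C2·V2/C1 = 2.56 mM × 412 mL ÷ 110 mM = 9.588 mL
bromocresol purple: 23.8 mg/L × 0.412 L = 9.806 mg
Tris base: 0.74% w/v = 7.4 g/L → 7.4 × 0.412 L = 3.049 g
glucose: 1.13 g/L × 0.412 L = 0.46556 g = 465.560 mg

L-glutamine 9.588 mL; bromocresol purple 9.806 mg; Tris base 3.049 g; glucose 465.560 mg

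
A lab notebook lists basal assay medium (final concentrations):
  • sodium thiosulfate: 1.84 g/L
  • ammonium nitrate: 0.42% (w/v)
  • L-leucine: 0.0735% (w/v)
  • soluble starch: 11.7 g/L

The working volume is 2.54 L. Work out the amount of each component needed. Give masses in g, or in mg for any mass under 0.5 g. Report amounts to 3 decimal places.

Working volume: 2.54 L.
sodium thiosulfate: 1.84 g/L × 2.54 L = 4.674 g
ammonium nitrate: 0.42% w/v = 4.2 g/L → 4.2 × 2.54 L = 10.668 g
L-leucine: 0.0735% w/v = 0.735 g/L → 0.735 × 2.54 L = 1.867 g
soluble starch: 11.7 g/L × 2.54 L = 29.718 g

sodium thiosulfate 4.674 g; ammonium nitrate 10.668 g; L-leucine 1.867 g; soluble starch 29.718 g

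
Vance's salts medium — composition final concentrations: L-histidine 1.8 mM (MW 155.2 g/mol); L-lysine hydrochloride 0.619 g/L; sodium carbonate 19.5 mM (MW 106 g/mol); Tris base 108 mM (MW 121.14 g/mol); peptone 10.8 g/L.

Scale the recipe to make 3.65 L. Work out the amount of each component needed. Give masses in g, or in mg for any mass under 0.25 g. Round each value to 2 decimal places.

L-histidine 1.02 g; L-lysine hydrochloride 2.26 g; sodium carbonate 7.54 g; Tris base 47.75 g; peptone 39.42 g

Scale factor relative to 1 L: 3.65.
L-histidine: 1.8 mmol/L × 155.2 g/mol × 3.65 L ÷ 1000 = 1.02 g
L-lysine hydrochloride: 0.619 g/L × 3.65 L = 2.26 g
sodium carbonate: 19.5 mmol/L × 106 g/mol × 3.65 L ÷ 1000 = 7.54 g
Tris base: 108 mmol/L × 121.14 g/mol × 3.65 L ÷ 1000 = 47.75 g
peptone: 10.8 g/L × 3.65 L = 39.42 g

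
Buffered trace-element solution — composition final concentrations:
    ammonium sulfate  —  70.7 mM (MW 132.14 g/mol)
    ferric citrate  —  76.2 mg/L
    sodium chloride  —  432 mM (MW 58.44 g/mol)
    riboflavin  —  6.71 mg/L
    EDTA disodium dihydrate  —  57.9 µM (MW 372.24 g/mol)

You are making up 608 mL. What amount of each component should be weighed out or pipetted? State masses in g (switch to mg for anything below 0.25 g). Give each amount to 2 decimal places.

Target volume = 608 mL = 0.608 L.
ammonium sulfate: 70.7 mmol/L × 132.14 g/mol × 0.608 L ÷ 1000 = 5.68 g
ferric citrate: 76.2 mg/L × 0.608 L = 46.33 mg
sodium chloride: 432 mmol/L × 58.44 g/mol × 0.608 L ÷ 1000 = 15.35 g
riboflavin: 6.71 mg/L × 0.608 L = 4.08 mg
EDTA disodium dihydrate: 57.9 µmol/L × 372.24 g/mol × 0.608 L ÷ 1000 = 13.10 mg

ammonium sulfate 5.68 g; ferric citrate 46.33 mg; sodium chloride 15.35 g; riboflavin 4.08 mg; EDTA disodium dihydrate 13.10 mg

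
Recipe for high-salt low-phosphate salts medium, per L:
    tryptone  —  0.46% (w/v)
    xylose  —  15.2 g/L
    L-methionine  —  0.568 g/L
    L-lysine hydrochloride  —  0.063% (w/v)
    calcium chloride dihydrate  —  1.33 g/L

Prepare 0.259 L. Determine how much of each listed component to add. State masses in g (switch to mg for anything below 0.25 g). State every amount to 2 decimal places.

tryptone 1.19 g; xylose 3.94 g; L-methionine 147.11 mg; L-lysine hydrochloride 163.17 mg; calcium chloride dihydrate 0.34 g

Scale factor relative to 1 L: 0.259.
tryptone: 0.46% w/v = 4.6 g/L → 4.6 × 0.259 L = 1.19 g
xylose: 15.2 g/L × 0.259 L = 3.94 g
L-methionine: 0.568 g/L × 0.259 L = 0.147112 g = 147.11 mg
L-lysine hydrochloride: 0.063% w/v = 0.63 g/L → 0.63 × 0.259 L = 0.16317 g = 163.17 mg
calcium chloride dihydrate: 1.33 g/L × 0.259 L = 0.34 g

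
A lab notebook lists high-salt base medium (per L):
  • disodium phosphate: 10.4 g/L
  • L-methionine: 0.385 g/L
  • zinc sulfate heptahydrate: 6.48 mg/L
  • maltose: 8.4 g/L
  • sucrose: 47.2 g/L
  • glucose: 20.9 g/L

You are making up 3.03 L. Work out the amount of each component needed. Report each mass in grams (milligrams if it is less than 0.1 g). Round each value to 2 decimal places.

Scale factor relative to 1 L: 3.03.
disodium phosphate: 10.4 g/L × 3.03 L = 31.51 g
L-methionine: 0.385 g/L × 3.03 L = 1.17 g
zinc sulfate heptahydrate: 6.48 mg/L × 3.03 L = 19.63 mg
maltose: 8.4 g/L × 3.03 L = 25.45 g
sucrose: 47.2 g/L × 3.03 L = 143.02 g
glucose: 20.9 g/L × 3.03 L = 63.33 g

disodium phosphate 31.51 g; L-methionine 1.17 g; zinc sulfate heptahydrate 19.63 mg; maltose 25.45 g; sucrose 143.02 g; glucose 63.33 g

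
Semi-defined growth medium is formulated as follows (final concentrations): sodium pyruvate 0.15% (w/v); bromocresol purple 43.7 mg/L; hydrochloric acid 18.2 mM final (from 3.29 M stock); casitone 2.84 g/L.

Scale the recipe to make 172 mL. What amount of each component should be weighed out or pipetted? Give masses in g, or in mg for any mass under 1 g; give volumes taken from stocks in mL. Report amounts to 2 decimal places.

Working volume: 172 mL = 0.172 L.
sodium pyruvate: 0.15 g per 100 mL × 172 mL ÷ 100 = 0.258 g = 258.00 mg
bromocresol purple: 43.7 mg/L × 0.172 L = 7.52 mg
hydrochloric acid: dilute stock: 18.2 mM × 172 mL ÷ 3290 mM = 0.95 mL
casitone: 2.84 g/L × 0.172 L = 0.48848 g = 488.48 mg

sodium pyruvate 258.00 mg; bromocresol purple 7.52 mg; hydrochloric acid 0.95 mL; casitone 488.48 mg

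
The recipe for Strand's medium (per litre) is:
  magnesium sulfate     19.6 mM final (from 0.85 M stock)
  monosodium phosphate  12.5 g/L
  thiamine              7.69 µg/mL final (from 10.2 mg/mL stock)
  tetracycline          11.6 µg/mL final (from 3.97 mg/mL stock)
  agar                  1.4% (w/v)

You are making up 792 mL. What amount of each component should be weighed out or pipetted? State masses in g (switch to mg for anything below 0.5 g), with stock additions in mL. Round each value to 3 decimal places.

magnesium sulfate 18.263 mL; monosodium phosphate 9.900 g; thiamine 0.597 mL; tetracycline 2.314 mL; agar 11.088 g

Scale factor relative to 1 L: 0.792.
magnesium sulfate: V = C2·V2/C1 = 19.6 mM × 792 mL ÷ 850 mM = 18.263 mL
monosodium phosphate: 12.5 g/L × 0.792 L = 9.900 g
thiamine: V = C2·V2/C1 = 7.69 µg/mL × 792 mL ÷ 10200 µg/mL = 0.597 mL
tetracycline: dilute stock: 11.6 µg/mL × 792 mL ÷ 3970 µg/mL = 2.314 mL
agar: 1.4% w/v = 14 g/L → 14 × 0.792 L = 11.088 g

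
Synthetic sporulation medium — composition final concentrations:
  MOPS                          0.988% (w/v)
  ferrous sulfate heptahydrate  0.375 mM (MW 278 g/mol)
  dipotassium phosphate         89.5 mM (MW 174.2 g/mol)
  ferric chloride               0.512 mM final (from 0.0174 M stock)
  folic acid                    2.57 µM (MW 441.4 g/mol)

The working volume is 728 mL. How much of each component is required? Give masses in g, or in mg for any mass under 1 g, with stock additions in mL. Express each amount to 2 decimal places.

MOPS 7.19 g; ferrous sulfate heptahydrate 75.89 mg; dipotassium phosphate 11.35 g; ferric chloride 21.42 mL; folic acid 0.83 mg

Target volume = 728 mL = 0.728 L.
MOPS: 0.988% w/v = 9.88 g/L → 9.88 × 0.728 L = 7.19 g
ferrous sulfate heptahydrate: 0.375 mmol/L × 278 mg/mmol × 0.728 L = 75.89 mg
dipotassium phosphate: 89.5 mmol/L × 174.2 g/mol × 0.728 L ÷ 1000 = 11.35 g
ferric chloride: C1V1 = C2V2 → 0.512 mM × 728 mL ÷ 17.4 mM = 21.42 mL
folic acid: 2.57 µmol/L × 441.4 g/mol × 0.728 L ÷ 1000 = 0.83 mg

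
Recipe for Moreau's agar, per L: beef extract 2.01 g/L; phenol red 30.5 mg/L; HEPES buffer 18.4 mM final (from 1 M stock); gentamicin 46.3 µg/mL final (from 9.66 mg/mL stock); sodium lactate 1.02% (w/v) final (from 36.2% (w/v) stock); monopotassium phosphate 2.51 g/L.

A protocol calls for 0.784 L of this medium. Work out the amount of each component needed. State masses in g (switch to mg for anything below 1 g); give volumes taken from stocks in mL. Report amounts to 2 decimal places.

Working volume: 0.784 L.
beef extract: 2.01 g/L × 0.784 L = 1.58 g
phenol red: 30.5 mg/L × 0.784 L = 23.91 mg
HEPES buffer: V = C2·V2/C1 = 18.4 mM × 784 mL ÷ 1000 mM = 14.43 mL
gentamicin: V = C2·V2/C1 = 46.3 µg/mL × 784 mL ÷ 9660 µg/mL = 3.76 mL
sodium lactate: V = C2·V2/C1 = 1.02% ÷ 36.2% × 784 mL = 22.09 mL
monopotassium phosphate: 2.51 g/L × 0.784 L = 1.97 g

beef extract 1.58 g; phenol red 23.91 mg; HEPES buffer 14.43 mL; gentamicin 3.76 mL; sodium lactate 22.09 mL; monopotassium phosphate 1.97 g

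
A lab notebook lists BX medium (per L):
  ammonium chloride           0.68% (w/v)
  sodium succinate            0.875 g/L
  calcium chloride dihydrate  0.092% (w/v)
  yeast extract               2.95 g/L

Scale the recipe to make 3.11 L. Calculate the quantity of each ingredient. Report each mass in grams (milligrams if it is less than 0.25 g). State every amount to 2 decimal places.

Working volume: 3.11 L.
ammonium chloride: 0.68% w/v = 6.8 g/L → 6.8 × 3.11 L = 21.15 g
sodium succinate: 0.875 g/L × 3.11 L = 2.72 g
calcium chloride dihydrate: 0.092 g per 100 mL × 3110 mL ÷ 100 = 2.86 g
yeast extract: 2.95 g/L × 3.11 L = 9.17 g

ammonium chloride 21.15 g; sodium succinate 2.72 g; calcium chloride dihydrate 2.86 g; yeast extract 9.17 g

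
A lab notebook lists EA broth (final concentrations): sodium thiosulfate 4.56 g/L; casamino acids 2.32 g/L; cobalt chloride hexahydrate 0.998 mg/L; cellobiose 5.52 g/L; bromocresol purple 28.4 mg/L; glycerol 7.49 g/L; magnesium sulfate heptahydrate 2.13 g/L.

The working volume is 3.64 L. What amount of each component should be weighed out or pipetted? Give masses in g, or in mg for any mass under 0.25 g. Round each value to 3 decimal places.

sodium thiosulfate 16.598 g; casamino acids 8.445 g; cobalt chloride hexahydrate 3.633 mg; cellobiose 20.093 g; bromocresol purple 103.376 mg; glycerol 27.264 g; magnesium sulfate heptahydrate 7.753 g

Working volume: 3.64 L.
sodium thiosulfate: 4.56 g/L × 3.64 L = 16.598 g
casamino acids: 2.32 g/L × 3.64 L = 8.445 g
cobalt chloride hexahydrate: 0.998 mg/L × 3.64 L = 3.633 mg
cellobiose: 5.52 g/L × 3.64 L = 20.093 g
bromocresol purple: 28.4 mg/L × 3.64 L = 103.376 mg
glycerol: 7.49 g/L × 3.64 L = 27.264 g
magnesium sulfate heptahydrate: 2.13 g/L × 3.64 L = 7.753 g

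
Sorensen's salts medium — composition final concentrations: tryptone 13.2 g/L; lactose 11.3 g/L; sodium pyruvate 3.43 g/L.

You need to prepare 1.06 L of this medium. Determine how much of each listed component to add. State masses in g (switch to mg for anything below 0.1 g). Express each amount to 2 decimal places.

Scale factor relative to 1 L: 1.06.
tryptone: 13.2 g/L × 1.06 L = 13.99 g
lactose: 11.3 g/L × 1.06 L = 11.98 g
sodium pyruvate: 3.43 g/L × 1.06 L = 3.64 g

tryptone 13.99 g; lactose 11.98 g; sodium pyruvate 3.64 g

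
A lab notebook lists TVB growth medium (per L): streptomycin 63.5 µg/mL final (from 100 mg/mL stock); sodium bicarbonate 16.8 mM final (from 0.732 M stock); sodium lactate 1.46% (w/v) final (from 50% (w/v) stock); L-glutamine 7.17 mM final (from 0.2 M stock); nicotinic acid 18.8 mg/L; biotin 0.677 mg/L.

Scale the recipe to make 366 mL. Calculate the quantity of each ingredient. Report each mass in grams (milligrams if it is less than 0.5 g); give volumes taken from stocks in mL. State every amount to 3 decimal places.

streptomycin 0.232 mL; sodium bicarbonate 8.400 mL; sodium lactate 10.687 mL; L-glutamine 13.121 mL; nicotinic acid 6.881 mg; biotin 0.248 mg

Target volume = 366 mL = 0.366 L.
streptomycin: V = C2·V2/C1 = 63.5 µg/mL × 366 mL ÷ 100000 µg/mL = 0.232 mL
sodium bicarbonate: V = C2·V2/C1 = 16.8 mM × 366 mL ÷ 732 mM = 8.400 mL
sodium lactate: V = C2·V2/C1 = 1.46% ÷ 50% × 366 mL = 10.687 mL
L-glutamine: V = C2·V2/C1 = 7.17 mM × 366 mL ÷ 200 mM = 13.121 mL
nicotinic acid: 18.8 mg/L × 0.366 L = 6.881 mg
biotin: 0.677 mg/L × 0.366 L = 0.248 mg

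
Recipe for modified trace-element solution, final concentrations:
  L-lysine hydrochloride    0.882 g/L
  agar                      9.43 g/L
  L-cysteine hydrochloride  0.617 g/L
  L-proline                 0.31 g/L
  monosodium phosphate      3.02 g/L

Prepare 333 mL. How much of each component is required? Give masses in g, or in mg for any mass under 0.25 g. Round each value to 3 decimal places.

Target volume = 333 mL = 0.333 L.
L-lysine hydrochloride: 0.882 g/L × 0.333 L = 0.294 g
agar: 9.43 g/L × 0.333 L = 3.140 g
L-cysteine hydrochloride: 0.617 g/L × 0.333 L = 0.205461 g = 205.461 mg
L-proline: 0.31 g/L × 0.333 L = 0.10323 g = 103.230 mg
monosodium phosphate: 3.02 g/L × 0.333 L = 1.006 g

L-lysine hydrochloride 0.294 g; agar 3.140 g; L-cysteine hydrochloride 205.461 mg; L-proline 103.230 mg; monosodium phosphate 1.006 g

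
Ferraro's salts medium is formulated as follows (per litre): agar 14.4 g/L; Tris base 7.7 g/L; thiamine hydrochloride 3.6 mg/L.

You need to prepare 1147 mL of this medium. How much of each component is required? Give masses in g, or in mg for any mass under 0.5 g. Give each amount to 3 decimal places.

Scale factor relative to 1 L: 1.147.
agar: 14.4 g/L × 1.147 L = 16.517 g
Tris base: 7.7 g/L × 1.147 L = 8.832 g
thiamine hydrochloride: 3.6 mg/L × 1.147 L = 4.129 mg

agar 16.517 g; Tris base 8.832 g; thiamine hydrochloride 4.129 mg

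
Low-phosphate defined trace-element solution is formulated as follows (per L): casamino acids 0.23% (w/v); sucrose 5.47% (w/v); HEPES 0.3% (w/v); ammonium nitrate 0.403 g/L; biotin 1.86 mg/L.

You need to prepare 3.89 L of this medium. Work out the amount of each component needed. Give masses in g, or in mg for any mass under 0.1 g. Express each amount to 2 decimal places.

Working volume: 3.89 L.
casamino acids: 0.23% w/v = 2.3 g/L → 2.3 × 3.89 L = 8.95 g
sucrose: 5.47% w/v = 54.7 g/L → 54.7 × 3.89 L = 212.78 g
HEPES: 0.3% w/v = 3 g/L → 3 × 3.89 L = 11.67 g
ammonium nitrate: 0.403 g/L × 3.89 L = 1.57 g
biotin: 1.86 mg/L × 3.89 L = 7.24 mg

casamino acids 8.95 g; sucrose 212.78 g; HEPES 11.67 g; ammonium nitrate 1.57 g; biotin 7.24 mg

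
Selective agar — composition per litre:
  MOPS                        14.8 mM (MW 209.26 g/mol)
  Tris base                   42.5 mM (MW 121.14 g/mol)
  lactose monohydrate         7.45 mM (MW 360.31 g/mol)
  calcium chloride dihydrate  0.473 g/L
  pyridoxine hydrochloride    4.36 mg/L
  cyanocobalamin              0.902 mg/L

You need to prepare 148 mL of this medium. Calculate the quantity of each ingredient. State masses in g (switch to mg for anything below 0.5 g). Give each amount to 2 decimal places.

Working volume: 148 mL = 0.148 L.
MOPS: 14.8 mmol/L × 209.26 mg/mmol × 0.148 L = 458.36 mg
Tris base: 42.5 mmol/L × 121.14 g/mol × 0.148 L ÷ 1000 = 0.76 g
lactose monohydrate: 7.45 mmol/L × 360.31 mg/mmol × 0.148 L = 397.28 mg
calcium chloride dihydrate: 0.473 g/L × 0.148 L = 0.070004 g = 70.00 mg
pyridoxine hydrochloride: 4.36 mg/L × 0.148 L = 0.65 mg
cyanocobalamin: 0.902 mg/L × 0.148 L = 0.13 mg

MOPS 458.36 mg; Tris base 0.76 g; lactose monohydrate 397.28 mg; calcium chloride dihydrate 70.00 mg; pyridoxine hydrochloride 0.65 mg; cyanocobalamin 0.13 mg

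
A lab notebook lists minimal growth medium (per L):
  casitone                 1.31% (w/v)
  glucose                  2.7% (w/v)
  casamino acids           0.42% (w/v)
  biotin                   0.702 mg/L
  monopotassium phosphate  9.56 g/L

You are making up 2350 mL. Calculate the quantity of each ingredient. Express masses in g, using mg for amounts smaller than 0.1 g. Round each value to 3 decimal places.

casitone 30.785 g; glucose 63.450 g; casamino acids 9.870 g; biotin 1.650 mg; monopotassium phosphate 22.466 g

Target volume = 2350 mL = 2.35 L.
casitone: 1.31 g per 100 mL × 2350 mL ÷ 100 = 30.785 g
glucose: 2.7 g per 100 mL × 2350 mL ÷ 100 = 63.450 g
casamino acids: 0.42% w/v = 4.2 g/L → 4.2 × 2.35 L = 9.870 g
biotin: 0.702 mg/L × 2.35 L = 1.650 mg
monopotassium phosphate: 9.56 g/L × 2.35 L = 22.466 g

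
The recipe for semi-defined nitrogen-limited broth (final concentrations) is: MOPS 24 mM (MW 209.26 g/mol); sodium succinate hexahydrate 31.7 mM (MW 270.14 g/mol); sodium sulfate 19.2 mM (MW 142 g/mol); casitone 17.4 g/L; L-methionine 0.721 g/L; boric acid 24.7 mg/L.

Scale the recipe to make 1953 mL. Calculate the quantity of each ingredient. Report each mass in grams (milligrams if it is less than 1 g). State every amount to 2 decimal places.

Scale factor relative to 1 L: 1.953.
MOPS: 24 mmol/L × 209.26 g/mol × 1.953 L ÷ 1000 = 9.81 g
sodium succinate hexahydrate: 31.7 mmol/L × 270.14 g/mol × 1.953 L ÷ 1000 = 16.72 g
sodium sulfate: 19.2 mmol/L × 142 g/mol × 1.953 L ÷ 1000 = 5.32 g
casitone: 17.4 g/L × 1.953 L = 33.98 g
L-methionine: 0.721 g/L × 1.953 L = 1.41 g
boric acid: 24.7 mg/L × 1.953 L = 48.24 mg

MOPS 9.81 g; sodium succinate hexahydrate 16.72 g; sodium sulfate 5.32 g; casitone 33.98 g; L-methionine 1.41 g; boric acid 48.24 mg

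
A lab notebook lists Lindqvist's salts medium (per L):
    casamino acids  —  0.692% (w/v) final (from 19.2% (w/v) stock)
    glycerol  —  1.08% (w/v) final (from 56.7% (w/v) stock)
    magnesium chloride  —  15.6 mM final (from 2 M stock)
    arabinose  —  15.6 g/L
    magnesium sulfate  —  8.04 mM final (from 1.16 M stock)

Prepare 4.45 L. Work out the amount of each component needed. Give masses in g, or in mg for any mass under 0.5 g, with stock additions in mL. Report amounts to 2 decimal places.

casamino acids 160.39 mL; glycerol 84.76 mL; magnesium chloride 34.71 mL; arabinose 69.42 g; magnesium sulfate 30.84 mL

Working volume: 4.45 L.
casamino acids: dilute stock: 0.692% ÷ 19.2% × 4450 mL = 160.39 mL
glycerol: C1V1 = C2V2 → 1.08% ÷ 56.7% × 4450 mL = 84.76 mL
magnesium chloride: V = C2·V2/C1 = 15.6 mM × 4450 mL ÷ 2000 mM = 34.71 mL
arabinose: 15.6 g/L × 4.45 L = 69.42 g
magnesium sulfate: C1V1 = C2V2 → 8.04 mM × 4450 mL ÷ 1160 mM = 30.84 mL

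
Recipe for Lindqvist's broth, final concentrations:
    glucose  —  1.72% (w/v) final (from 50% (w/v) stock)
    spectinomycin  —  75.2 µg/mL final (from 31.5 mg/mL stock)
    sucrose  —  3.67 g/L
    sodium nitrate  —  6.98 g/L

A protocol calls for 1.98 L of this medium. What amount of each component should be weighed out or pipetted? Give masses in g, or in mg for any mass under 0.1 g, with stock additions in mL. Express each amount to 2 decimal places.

Working volume: 1.98 L.
glucose: C1V1 = C2V2 → 1.72% ÷ 50% × 1980 mL = 68.11 mL
spectinomycin: V = C2·V2/C1 = 75.2 µg/mL × 1980 mL ÷ 31500 µg/mL = 4.73 mL
sucrose: 3.67 g/L × 1.98 L = 7.27 g
sodium nitrate: 6.98 g/L × 1.98 L = 13.82 g

glucose 68.11 mL; spectinomycin 4.73 mL; sucrose 7.27 g; sodium nitrate 13.82 g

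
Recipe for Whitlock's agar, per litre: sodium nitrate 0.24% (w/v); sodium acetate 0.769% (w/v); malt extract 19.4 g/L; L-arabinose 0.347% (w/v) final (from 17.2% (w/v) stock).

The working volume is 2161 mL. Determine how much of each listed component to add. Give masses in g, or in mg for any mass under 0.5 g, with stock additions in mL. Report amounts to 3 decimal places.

Target volume = 2161 mL = 2.161 L.
sodium nitrate: 0.24% w/v = 2.4 g/L → 2.4 × 2.161 L = 5.186 g
sodium acetate: 0.769% w/v = 7.69 g/L → 7.69 × 2.161 L = 16.618 g
malt extract: 19.4 g/L × 2.161 L = 41.923 g
L-arabinose: dilute stock: 0.347% ÷ 17.2% × 2161 mL = 43.597 mL

sodium nitrate 5.186 g; sodium acetate 16.618 g; malt extract 41.923 g; L-arabinose 43.597 mL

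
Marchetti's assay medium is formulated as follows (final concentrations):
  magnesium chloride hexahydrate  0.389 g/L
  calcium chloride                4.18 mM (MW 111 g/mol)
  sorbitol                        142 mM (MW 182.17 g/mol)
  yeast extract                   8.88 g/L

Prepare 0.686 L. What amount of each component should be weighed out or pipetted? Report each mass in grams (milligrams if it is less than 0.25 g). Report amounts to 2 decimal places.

magnesium chloride hexahydrate 0.27 g; calcium chloride 0.32 g; sorbitol 17.75 g; yeast extract 6.09 g

Working volume: 0.686 L.
magnesium chloride hexahydrate: 0.389 g/L × 0.686 L = 0.27 g
calcium chloride: 4.18 mmol/L × 111 g/mol × 0.686 L ÷ 1000 = 0.32 g
sorbitol: 142 mmol/L × 182.17 g/mol × 0.686 L ÷ 1000 = 17.75 g
yeast extract: 8.88 g/L × 0.686 L = 6.09 g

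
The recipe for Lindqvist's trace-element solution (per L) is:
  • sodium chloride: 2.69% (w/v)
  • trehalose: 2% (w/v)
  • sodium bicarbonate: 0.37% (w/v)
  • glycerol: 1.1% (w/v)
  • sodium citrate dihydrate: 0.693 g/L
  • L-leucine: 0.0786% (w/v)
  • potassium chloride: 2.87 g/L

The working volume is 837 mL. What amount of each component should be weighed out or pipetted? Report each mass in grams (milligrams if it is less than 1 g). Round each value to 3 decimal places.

Target volume = 837 mL = 0.837 L.
sodium chloride: 2.69 g per 100 mL × 837 mL ÷ 100 = 22.515 g
trehalose: 2 g per 100 mL × 837 mL ÷ 100 = 16.740 g
sodium bicarbonate: 0.37 g per 100 mL × 837 mL ÷ 100 = 3.097 g
glycerol: 1.1 g per 100 mL × 837 mL ÷ 100 = 9.207 g
sodium citrate dihydrate: 0.693 g/L × 0.837 L = 0.580041 g = 580.041 mg
L-leucine: 0.0786% w/v = 0.786 g/L → 0.786 × 0.837 L = 0.657882 g = 657.882 mg
potassium chloride: 2.87 g/L × 0.837 L = 2.402 g

sodium chloride 22.515 g; trehalose 16.740 g; sodium bicarbonate 3.097 g; glycerol 9.207 g; sodium citrate dihydrate 580.041 mg; L-leucine 657.882 mg; potassium chloride 2.402 g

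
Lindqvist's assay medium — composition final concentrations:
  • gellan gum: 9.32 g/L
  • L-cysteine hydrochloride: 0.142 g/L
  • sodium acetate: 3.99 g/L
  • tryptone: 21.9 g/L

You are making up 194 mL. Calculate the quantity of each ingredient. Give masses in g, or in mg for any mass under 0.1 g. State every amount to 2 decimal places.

Working volume: 194 mL = 0.194 L.
gellan gum: 9.32 g/L × 0.194 L = 1.81 g
L-cysteine hydrochloride: 0.142 g/L × 0.194 L = 0.027548 g = 27.55 mg
sodium acetate: 3.99 g/L × 0.194 L = 0.77 g
tryptone: 21.9 g/L × 0.194 L = 4.25 g

gellan gum 1.81 g; L-cysteine hydrochloride 27.55 mg; sodium acetate 0.77 g; tryptone 4.25 g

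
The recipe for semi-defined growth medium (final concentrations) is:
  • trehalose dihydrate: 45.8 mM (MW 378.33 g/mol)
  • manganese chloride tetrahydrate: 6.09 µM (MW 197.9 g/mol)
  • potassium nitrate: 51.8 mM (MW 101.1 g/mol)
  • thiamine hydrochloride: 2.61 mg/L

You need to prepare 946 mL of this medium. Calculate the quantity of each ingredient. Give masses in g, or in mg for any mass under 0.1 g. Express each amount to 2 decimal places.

trehalose dihydrate 16.39 g; manganese chloride tetrahydrate 1.14 mg; potassium nitrate 4.95 g; thiamine hydrochloride 2.47 mg

Working volume: 946 mL = 0.946 L.
trehalose dihydrate: 45.8 mmol/L × 378.33 g/mol × 0.946 L ÷ 1000 = 16.39 g
manganese chloride tetrahydrate: 6.09 µmol/L × 197.9 g/mol × 0.946 L ÷ 1000 = 1.14 mg
potassium nitrate: 51.8 mmol/L × 101.1 g/mol × 0.946 L ÷ 1000 = 4.95 g
thiamine hydrochloride: 2.61 mg/L × 0.946 L = 2.47 mg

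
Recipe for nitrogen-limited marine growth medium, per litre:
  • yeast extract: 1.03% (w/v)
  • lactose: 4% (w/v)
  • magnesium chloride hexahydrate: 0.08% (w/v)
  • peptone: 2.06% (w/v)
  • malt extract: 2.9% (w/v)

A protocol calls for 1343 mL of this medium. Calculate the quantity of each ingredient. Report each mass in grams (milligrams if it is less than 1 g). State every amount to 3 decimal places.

Scale factor relative to 1 L: 1.343.
yeast extract: 1.03% w/v = 10.3 g/L → 10.3 × 1.343 L = 13.833 g
lactose: 4% w/v = 40 g/L → 40 × 1.343 L = 53.720 g
magnesium chloride hexahydrate: 0.08 g per 100 mL × 1343 mL ÷ 100 = 1.074 g
peptone: 2.06 g per 100 mL × 1343 mL ÷ 100 = 27.666 g
malt extract: 2.9 g per 100 mL × 1343 mL ÷ 100 = 38.947 g

yeast extract 13.833 g; lactose 53.720 g; magnesium chloride hexahydrate 1.074 g; peptone 27.666 g; malt extract 38.947 g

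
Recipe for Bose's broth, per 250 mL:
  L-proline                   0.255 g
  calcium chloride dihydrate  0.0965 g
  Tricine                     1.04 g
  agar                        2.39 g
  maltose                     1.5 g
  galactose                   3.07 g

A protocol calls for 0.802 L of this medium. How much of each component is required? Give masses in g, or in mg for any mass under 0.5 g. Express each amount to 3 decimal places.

Ratio of target to recipe volume: 802 / 250 = 3.208.
L-proline: 0.255 g × (802 mL / 250 mL) = 0.818 g
calcium chloride dihydrate: 0.0965 g × (802 mL / 250 mL) = 0.309572 g = 309.572 mg
Tricine: 1.04 g × (802 mL / 250 mL) = 3.336 g
agar: 2.39 g × (802 mL / 250 mL) = 7.667 g
maltose: 1.5 g × (802 mL / 250 mL) = 4.812 g
galactose: 3.07 g × (802 mL / 250 mL) = 9.849 g

L-proline 0.818 g; calcium chloride dihydrate 309.572 mg; Tricine 3.336 g; agar 7.667 g; maltose 4.812 g; galactose 9.849 g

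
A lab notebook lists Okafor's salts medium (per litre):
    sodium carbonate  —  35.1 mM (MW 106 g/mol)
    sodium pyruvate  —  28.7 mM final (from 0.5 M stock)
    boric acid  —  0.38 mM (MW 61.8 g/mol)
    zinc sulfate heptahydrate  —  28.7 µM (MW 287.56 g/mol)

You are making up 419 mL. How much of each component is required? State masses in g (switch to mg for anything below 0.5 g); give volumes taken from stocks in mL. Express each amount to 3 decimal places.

sodium carbonate 1.559 g; sodium pyruvate 24.051 mL; boric acid 9.840 mg; zinc sulfate heptahydrate 3.458 mg

Working volume: 419 mL = 0.419 L.
sodium carbonate: 35.1 mmol/L × 106 g/mol × 0.419 L ÷ 1000 = 1.559 g
sodium pyruvate: dilute stock: 28.7 mM × 419 mL ÷ 500 mM = 24.051 mL
boric acid: 0.38 mmol/L × 61.8 mg/mmol × 0.419 L = 9.840 mg
zinc sulfate heptahydrate: 28.7 µmol/L × 287.56 g/mol × 0.419 L ÷ 1000 = 3.458 mg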